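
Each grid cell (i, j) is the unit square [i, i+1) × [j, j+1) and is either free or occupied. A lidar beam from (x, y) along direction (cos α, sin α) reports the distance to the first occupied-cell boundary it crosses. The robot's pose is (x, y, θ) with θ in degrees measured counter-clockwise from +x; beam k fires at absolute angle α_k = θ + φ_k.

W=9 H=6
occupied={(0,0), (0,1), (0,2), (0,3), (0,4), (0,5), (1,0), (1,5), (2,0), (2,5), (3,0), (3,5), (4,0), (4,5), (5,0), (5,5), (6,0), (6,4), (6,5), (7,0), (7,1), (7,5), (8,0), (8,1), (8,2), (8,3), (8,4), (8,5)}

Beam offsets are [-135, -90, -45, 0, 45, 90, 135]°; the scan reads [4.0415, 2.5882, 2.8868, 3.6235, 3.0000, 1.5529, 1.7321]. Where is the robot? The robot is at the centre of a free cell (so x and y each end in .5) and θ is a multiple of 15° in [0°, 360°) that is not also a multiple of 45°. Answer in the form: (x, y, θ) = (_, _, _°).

(x, y, θ) = (4.5, 2.5, 165°)

The pose lattice has 26·16 = 416 candidates. Test each by forward raycasting.
  (3.5, 4.5, 120°): beam 1 = 4.6587 ≠ 4.0415 ✗
  (3.5, 1.5, 150°): beam 1 = 4.6587 ≠ 4.0415 ✗
  (3.5, 4.5, 150°): beam 1 = 1.9319 ≠ 4.0415 ✗
  (2.5, 3.5, 120°): beam 1 = 5.6940 ≠ 4.0415 ✗
  …
  (4.5, 2.5, 165°): r_1=4.0415, r_2=2.5882, r_3=2.8868, r_4=3.6235, r_5=3.0000, r_6=1.5529, r_7=1.7321 — all match ✓
Only this pose fits every beam.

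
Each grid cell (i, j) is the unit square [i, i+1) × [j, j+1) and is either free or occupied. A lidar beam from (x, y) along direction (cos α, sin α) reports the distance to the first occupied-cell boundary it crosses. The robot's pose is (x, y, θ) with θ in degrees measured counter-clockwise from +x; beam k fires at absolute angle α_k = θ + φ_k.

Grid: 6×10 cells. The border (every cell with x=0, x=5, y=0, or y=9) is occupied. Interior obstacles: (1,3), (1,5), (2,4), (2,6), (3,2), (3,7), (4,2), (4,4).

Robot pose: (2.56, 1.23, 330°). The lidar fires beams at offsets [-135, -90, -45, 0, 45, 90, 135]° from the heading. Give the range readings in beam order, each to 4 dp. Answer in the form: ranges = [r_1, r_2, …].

beam 1: φ=-135°, α=195°
  cosα=-0.9659 sinα=-0.2588 | (2,1) | tMaxX 0.5798 tMaxY 0.8887 | tΔX 1.0353 tΔY 3.8637
    t=0.5798 [x] (1,1)
    t=0.8887 [y] (1,0) — stop
  → r_1 = 0.8887
beam 2: φ=-90°, α=240°
  cosα=-0.5000 sinα=-0.8660 | (2,1) | tMaxX 1.1200 tMaxY 0.2656 | tΔX 2.0000 tΔY 1.1547
    t=0.2656 [y] (2,0) — stop
  → r_2 = 0.2656
beam 3: φ=-45°, α=285°
  cosα=0.2588 sinα=-0.9659 | (2,1) | tMaxX 1.7000 tMaxY 0.2381 | tΔX 3.8637 tΔY 1.0353
    t=0.2381 [y] (2,0) — stop
  → r_3 = 0.2381
beam 4: φ=0°, α=330°
  cosα=0.8660 sinα=-0.5000 | (2,1) | tMaxX 0.5081 tMaxY 0.4600 | tΔX 1.1547 tΔY 2.0000
    t=0.4600 [y] (2,0) — stop
  → r_4 = 0.4600
beam 5: φ=45°, α=15°
  cosα=0.9659 sinα=0.2588 | (2,1) | tMaxX 0.4555 tMaxY 2.9751 | tΔX 1.0353 tΔY 3.8637
    t=0.4555 [x] (3,1)
    t=1.4908 [x] (4,1)
    t=2.5261 [x] (5,1) — stop
  → r_5 = 2.5261
beam 6: φ=90°, α=60°
  cosα=0.5000 sinα=0.8660 | (2,1) | tMaxX 0.8800 tMaxY 0.8891 | tΔX 2.0000 tΔY 1.1547
    t=0.8800 [x] (3,1)
    t=0.8891 [y] (3,2) — stop
  → r_6 = 0.8891
beam 7: φ=135°, α=105°
  cosα=-0.2588 sinα=0.9659 | (2,1) | tMaxX 2.1637 tMaxY 0.7972 | tΔX 3.8637 tΔY 1.0353
    t=0.7972 [y] (2,2)
    t=1.8324 [y] (2,3)
    t=2.1637 [x] (1,3) — stop
  → r_7 = 2.1637

ranges = [0.8887, 0.2656, 0.2381, 0.4600, 2.5261, 0.8891, 2.1637]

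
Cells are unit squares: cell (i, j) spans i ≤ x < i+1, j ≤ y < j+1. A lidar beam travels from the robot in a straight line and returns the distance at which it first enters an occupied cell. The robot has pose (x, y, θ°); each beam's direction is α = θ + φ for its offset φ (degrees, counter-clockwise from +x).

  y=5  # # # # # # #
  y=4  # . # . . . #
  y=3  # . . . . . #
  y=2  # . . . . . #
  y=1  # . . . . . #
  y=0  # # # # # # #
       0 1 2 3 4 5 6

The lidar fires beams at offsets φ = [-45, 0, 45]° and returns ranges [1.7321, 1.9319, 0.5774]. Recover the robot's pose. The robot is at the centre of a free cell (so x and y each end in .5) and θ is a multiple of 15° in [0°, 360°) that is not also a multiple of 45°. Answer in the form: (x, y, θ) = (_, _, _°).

(x, y, θ) = (1.5, 2.5, 105°)

Enumerate (i+0.5, j+0.5, θ) over the 19 free cells and 16 admissible headings. For each, cast all 3 beams and compare to the given ranges.
  (4.5, 4.5, 150°): beam 1 = 0.5176 ≠ 1.7321 ✗
  (4.5, 3.5, 165°): beam 3 = 4.0415 ≠ 0.5774 ✗
  (5.5, 4.5, 75°): beam 1 = 0.5774 ≠ 1.7321 ✗
  …
  (1.5, 2.5, 105°): r_1=1.7321, r_2=1.9319, r_3=0.5774 — all match ✓
No second candidate reproduces the full scan.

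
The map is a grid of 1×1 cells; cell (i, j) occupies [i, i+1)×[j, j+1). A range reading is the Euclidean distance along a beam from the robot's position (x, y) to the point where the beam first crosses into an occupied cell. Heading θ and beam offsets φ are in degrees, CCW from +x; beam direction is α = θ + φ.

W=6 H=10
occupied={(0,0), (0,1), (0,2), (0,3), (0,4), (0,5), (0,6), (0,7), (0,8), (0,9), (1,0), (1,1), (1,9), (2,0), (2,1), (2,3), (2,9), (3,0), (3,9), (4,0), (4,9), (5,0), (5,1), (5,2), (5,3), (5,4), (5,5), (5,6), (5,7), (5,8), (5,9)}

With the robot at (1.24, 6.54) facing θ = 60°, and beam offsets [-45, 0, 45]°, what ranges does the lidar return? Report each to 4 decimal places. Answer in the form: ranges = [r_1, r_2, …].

ranges = [3.8926, 2.8406, 0.9273]

beam 1: φ=-45°, α=15°
  dir = (cos 15°, sin 15°) = (0.9659, 0.2588); from cell (1,6)
  next x-line at t=0.7868, next y-line at t=1.7773; Δt_x=1.0353, Δt_y=3.8637
    x: enter (2,6) at t=0.7868
    y: enter (2,7) at t=1.7773
    x: enter (3,7) at t=1.8221
    x: enter (4,7) at t=2.8574
    x: enter (5,7) at t=3.8926 ← occupied
  → r_1 = 3.8926
beam 2: φ=0°, α=60°
  dir = (cos 60°, sin 60°) = (0.5000, 0.8660); from cell (1,6)
  next x-line at t=1.5200, next y-line at t=0.5312; Δt_x=2.0000, Δt_y=1.1547
    y: enter (1,7) at t=0.5312
    x: enter (2,7) at t=1.5200
    y: enter (2,8) at t=1.6859
    y: enter (2,9) at t=2.8406 ← occupied
  → r_2 = 2.8406
beam 3: φ=45°, α=105°
  dir = (cos 105°, sin 105°) = (-0.2588, 0.9659); from cell (1,6)
  next x-line at t=0.9273, next y-line at t=0.4762; Δt_x=3.8637, Δt_y=1.0353
    y: enter (1,7) at t=0.4762
    x: enter (0,7) at t=0.9273 ← occupied
  → r_3 = 0.9273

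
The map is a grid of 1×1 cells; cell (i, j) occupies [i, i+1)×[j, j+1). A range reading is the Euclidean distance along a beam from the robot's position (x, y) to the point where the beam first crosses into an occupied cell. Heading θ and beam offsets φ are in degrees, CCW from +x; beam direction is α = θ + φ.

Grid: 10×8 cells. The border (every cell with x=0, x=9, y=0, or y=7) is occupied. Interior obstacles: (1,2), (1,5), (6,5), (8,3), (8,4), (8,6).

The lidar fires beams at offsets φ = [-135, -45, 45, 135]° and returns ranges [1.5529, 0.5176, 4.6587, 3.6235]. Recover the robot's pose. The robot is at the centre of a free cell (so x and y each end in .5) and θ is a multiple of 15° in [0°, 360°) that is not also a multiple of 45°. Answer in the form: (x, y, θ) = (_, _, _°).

Candidates: 42 free-cell centres × 16 headings = 672 poses. Raycast each; keep the one whose scan matches to 4 dp.
  (2.5, 1.5, 105°): beam 1 = 1.0000 ≠ 1.5529 ✗
  (2.5, 5.5, 210°): beam 3 = 2.5882 ≠ 4.6587 ✗
  (1.5, 1.5, 150°): beam 1 = 6.7293 ≠ 1.5529 ✗
  (4.5, 2.5, 30°): beam 2 = 4.6587 ≠ 0.5176 ✗
  …
  (6.5, 4.5, 120°): r_1=1.5529, r_2=0.5176, r_3=4.6587, r_4=3.6235 — all match ✓
No second candidate reproduces the full scan.

(x, y, θ) = (6.5, 4.5, 120°)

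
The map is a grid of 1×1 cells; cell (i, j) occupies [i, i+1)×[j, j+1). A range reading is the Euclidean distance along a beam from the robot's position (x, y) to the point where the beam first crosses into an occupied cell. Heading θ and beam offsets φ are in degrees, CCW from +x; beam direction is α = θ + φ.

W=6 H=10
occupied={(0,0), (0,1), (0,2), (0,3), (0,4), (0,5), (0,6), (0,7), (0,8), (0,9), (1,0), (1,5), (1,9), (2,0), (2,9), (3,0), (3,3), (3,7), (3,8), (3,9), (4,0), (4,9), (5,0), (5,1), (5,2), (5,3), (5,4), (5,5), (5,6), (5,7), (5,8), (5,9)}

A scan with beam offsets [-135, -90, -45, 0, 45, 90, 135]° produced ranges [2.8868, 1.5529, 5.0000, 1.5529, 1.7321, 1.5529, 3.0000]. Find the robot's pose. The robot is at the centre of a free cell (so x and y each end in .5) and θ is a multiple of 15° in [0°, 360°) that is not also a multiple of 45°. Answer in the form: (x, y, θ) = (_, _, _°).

(x, y, θ) = (3.5, 5.5, 285°)

Enumerate (i+0.5, j+0.5, θ) over the 28 free cells and 16 admissible headings. For each, cast all 7 beams and compare to the given ranges.
  (4.5, 2.5, 150°): beam 1 = 0.5176 ≠ 2.8868 ✗
  (4.5, 2.5, 345°): beam 1 = 3.0000 ≠ 2.8868 ✗
  (2.5, 3.5, 330°): beam 1 = 1.5529 ≠ 2.8868 ✗
  …
  (3.5, 5.5, 285°): r_1=2.8868, r_2=1.5529, r_3=5.0000, r_4=1.5529, r_5=1.7321, r_6=1.5529, r_7=3.0000 — all match ✓
Only this pose fits every beam.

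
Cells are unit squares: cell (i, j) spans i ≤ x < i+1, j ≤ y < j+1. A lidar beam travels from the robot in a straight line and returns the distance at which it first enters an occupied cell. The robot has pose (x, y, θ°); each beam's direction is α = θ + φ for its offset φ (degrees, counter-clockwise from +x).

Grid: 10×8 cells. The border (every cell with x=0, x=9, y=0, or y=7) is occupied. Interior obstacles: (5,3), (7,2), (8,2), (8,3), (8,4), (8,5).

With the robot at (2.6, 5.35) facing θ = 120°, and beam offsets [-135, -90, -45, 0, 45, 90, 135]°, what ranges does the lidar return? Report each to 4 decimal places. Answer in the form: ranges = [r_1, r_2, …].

ranges = [5.5905, 3.3000, 1.7082, 1.9053, 1.6564, 1.8475, 4.5035]

beam 1: φ=-135°, α=345°
  d=(0.9659,-0.2588)  start (2,5)  tX=0.4141 tY=1.3523  stride 1/|dx|=1.0353 1/|dy|=3.8637
    cross x-line → (3,5), t=0.4141
    cross y-line → (3,4), t=1.3523
    cross x-line → (4,4), t=1.4494
    cross x-line → (5,4), t=2.4847
    cross x-line → (6,4), t=3.5199
    cross x-line → (7,4), t=4.5552
    cross y-line → (7,3), t=5.2160
    cross x-line → (8,3), t=5.5905 (wall)
  → r_1 = 5.5905
beam 2: φ=-90°, α=30°
  d=(0.8660,0.5000)  start (2,5)  tX=0.4619 tY=1.3000  stride 1/|dx|=1.1547 1/|dy|=2.0000
    cross x-line → (3,5), t=0.4619
    cross y-line → (3,6), t=1.3000
    cross x-line → (4,6), t=1.6166
    cross x-line → (5,6), t=2.7713
    cross y-line → (5,7), t=3.3000 (wall)
  → r_2 = 3.3000
beam 3: φ=-45°, α=75°
  d=(0.2588,0.9659)  start (2,5)  tX=1.5455 tY=0.6729  stride 1/|dx|=3.8637 1/|dy|=1.0353
    cross y-line → (2,6), t=0.6729
    cross x-line → (3,6), t=1.5455
    cross y-line → (3,7), t=1.7082 (wall)
  → r_3 = 1.7082
beam 4: φ=0°, α=120°
  d=(-0.5000,0.8660)  start (2,5)  tX=1.2000 tY=0.7506  stride 1/|dx|=2.0000 1/|dy|=1.1547
    cross y-line → (2,6), t=0.7506
    cross x-line → (1,6), t=1.2000
    cross y-line → (1,7), t=1.9053 (wall)
  → r_4 = 1.9053
beam 5: φ=45°, α=165°
  d=(-0.9659,0.2588)  start (2,5)  tX=0.6212 tY=2.5114  stride 1/|dx|=1.0353 1/|dy|=3.8637
    cross x-line → (1,5), t=0.6212
    cross x-line → (0,5), t=1.6564 (wall)
  → r_5 = 1.6564
beam 6: φ=90°, α=210°
  d=(-0.8660,-0.5000)  start (2,5)  tX=0.6928 tY=0.7000  stride 1/|dx|=1.1547 1/|dy|=2.0000
    cross x-line → (1,5), t=0.6928
    cross y-line → (1,4), t=0.7000
    cross x-line → (0,4), t=1.8475 (wall)
  → r_6 = 1.8475
beam 7: φ=135°, α=255°
  d=(-0.2588,-0.9659)  start (2,5)  tX=2.3182 tY=0.3623  stride 1/|dx|=3.8637 1/|dy|=1.0353
    cross y-line → (2,4), t=0.3623
    cross y-line → (2,3), t=1.3976
    cross x-line → (1,3), t=2.3182
    cross y-line → (1,2), t=2.4329
    cross y-line → (1,1), t=3.4682
    cross y-line → (1,0), t=4.5035 (wall)
  → r_7 = 4.5035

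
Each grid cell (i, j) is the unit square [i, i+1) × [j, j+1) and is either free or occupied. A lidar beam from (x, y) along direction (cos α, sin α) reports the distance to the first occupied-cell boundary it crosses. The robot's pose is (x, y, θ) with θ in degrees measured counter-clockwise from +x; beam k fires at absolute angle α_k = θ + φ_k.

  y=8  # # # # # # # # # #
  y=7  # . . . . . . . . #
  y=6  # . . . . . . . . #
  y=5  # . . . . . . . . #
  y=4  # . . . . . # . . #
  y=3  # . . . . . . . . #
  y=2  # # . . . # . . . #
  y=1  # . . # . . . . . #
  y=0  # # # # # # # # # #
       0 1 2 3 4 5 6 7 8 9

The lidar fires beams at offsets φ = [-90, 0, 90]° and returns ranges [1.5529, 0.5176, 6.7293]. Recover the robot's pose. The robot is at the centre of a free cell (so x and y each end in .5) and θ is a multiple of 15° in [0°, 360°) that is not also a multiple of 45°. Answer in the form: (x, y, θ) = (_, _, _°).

Candidates: 52 free-cell centres × 16 headings = 832 poses. Raycast each; keep the one whose scan matches to 4 dp.
  (8.5, 2.5, 75°): beam 1 = 0.5176 ≠ 1.5529 ✗
  (7.5, 5.5, 75°): beam 2 = 2.5882 ≠ 0.5176 ✗
  (4.5, 1.5, 300°): beam 1 = 0.5774 ≠ 1.5529 ✗
  …
  (7.5, 7.5, 105°): r_1=1.5529, r_2=0.5176, r_3=6.7293 — all match ✓
Unique over the lattice → pose = (7.5, 7.5, 105°).

(x, y, θ) = (7.5, 7.5, 105°)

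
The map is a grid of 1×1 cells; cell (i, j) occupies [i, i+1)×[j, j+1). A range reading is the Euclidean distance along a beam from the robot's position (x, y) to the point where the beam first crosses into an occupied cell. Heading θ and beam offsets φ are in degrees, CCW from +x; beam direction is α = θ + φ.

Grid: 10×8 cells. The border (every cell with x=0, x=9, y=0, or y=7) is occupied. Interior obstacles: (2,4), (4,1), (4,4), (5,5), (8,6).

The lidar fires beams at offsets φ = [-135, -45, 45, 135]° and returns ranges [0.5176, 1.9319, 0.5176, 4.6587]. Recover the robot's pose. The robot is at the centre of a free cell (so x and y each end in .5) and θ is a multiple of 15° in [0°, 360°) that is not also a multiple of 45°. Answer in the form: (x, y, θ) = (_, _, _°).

(x, y, θ) = (5.5, 6.5, 60°)

The pose lattice has 43·16 = 688 candidates. Test each by forward raycasting.
  (1.5, 1.5, 330°): beam 2 = 0.5176 ≠ 1.9319 ✗
  (8.5, 1.5, 345°): beam 1 = 1.0000 ≠ 0.5176 ✗
  (4.5, 2.5, 105°): beam 1 = 3.0000 ≠ 0.5176 ✗
  …
  (5.5, 6.5, 60°): r_1=0.5176, r_2=1.9319, r_3=0.5176, r_4=4.6587 — all match ✓
Only this pose fits every beam.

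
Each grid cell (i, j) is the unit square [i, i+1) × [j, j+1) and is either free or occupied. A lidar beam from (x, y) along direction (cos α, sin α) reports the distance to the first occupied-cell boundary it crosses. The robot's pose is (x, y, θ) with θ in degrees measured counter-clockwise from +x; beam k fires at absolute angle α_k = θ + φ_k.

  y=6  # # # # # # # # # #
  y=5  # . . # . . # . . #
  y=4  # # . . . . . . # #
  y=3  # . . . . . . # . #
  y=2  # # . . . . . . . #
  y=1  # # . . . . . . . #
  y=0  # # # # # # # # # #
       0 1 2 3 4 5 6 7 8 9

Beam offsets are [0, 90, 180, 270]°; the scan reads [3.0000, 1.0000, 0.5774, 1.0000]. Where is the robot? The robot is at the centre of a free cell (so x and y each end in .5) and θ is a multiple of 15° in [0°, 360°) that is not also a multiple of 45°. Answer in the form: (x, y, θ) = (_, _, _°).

(x, y, θ) = (8.5, 2.5, 210°)

The pose lattice has 33·16 = 528 candidates. Test each by forward raycasting.
  (6.5, 3.5, 255°): beam 1 = 2.5882 ≠ 3.0000 ✗
  (5.5, 5.5, 255°): beam 1 = 4.6587 ≠ 3.0000 ✗
  (5.5, 1.5, 195°): beam 1 = 1.9319 ≠ 3.0000 ✗
  (5.5, 3.5, 30°): beam 1 = 2.8868 ≠ 3.0000 ✗
  …
  (8.5, 2.5, 210°): r_1=3.0000, r_2=1.0000, r_3=0.5774, r_4=1.0000 — all match ✓
No second candidate reproduces the full scan.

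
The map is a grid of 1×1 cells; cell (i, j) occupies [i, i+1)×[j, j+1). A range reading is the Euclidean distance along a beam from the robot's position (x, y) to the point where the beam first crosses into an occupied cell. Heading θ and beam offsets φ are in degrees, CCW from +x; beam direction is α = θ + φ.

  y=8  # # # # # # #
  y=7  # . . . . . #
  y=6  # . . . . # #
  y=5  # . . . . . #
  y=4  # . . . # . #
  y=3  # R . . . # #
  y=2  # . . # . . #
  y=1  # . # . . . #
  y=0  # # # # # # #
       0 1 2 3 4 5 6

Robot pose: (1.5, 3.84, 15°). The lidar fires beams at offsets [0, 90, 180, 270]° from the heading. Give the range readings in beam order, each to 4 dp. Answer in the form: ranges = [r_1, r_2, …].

beam 1: φ=0°, α=15°
  dir = (cos 15°, sin 15°) = (0.9659, 0.2588); from cell (1,3)
  next x-line at t=0.5176, next y-line at t=0.6182; Δt_x=1.0353, Δt_y=3.8637
    x: enter (2,3) at t=0.5176
    y: enter (2,4) at t=0.6182
    x: enter (3,4) at t=1.5529
    x: enter (4,4) at t=2.5882 ← occupied
  → r_1 = 2.5882
beam 2: φ=90°, α=105°
  dir = (cos 105°, sin 105°) = (-0.2588, 0.9659); from cell (1,3)
  next x-line at t=1.9319, next y-line at t=0.1656; Δt_x=3.8637, Δt_y=1.0353
    y: enter (1,4) at t=0.1656
    y: enter (1,5) at t=1.2009
    x: enter (0,5) at t=1.9319 ← occupied
  → r_2 = 1.9319
beam 3: φ=180°, α=195°
  dir = (cos 195°, sin 195°) = (-0.9659, -0.2588); from cell (1,3)
  next x-line at t=0.5176, next y-line at t=3.2455; Δt_x=1.0353, Δt_y=3.8637
    x: enter (0,3) at t=0.5176 ← occupied
  → r_3 = 0.5176
beam 4: φ=270°, α=285°
  dir = (cos 285°, sin 285°) = (0.2588, -0.9659); from cell (1,3)
  next x-line at t=1.9319, next y-line at t=0.8696; Δt_x=3.8637, Δt_y=1.0353
    y: enter (1,2) at t=0.8696
    y: enter (1,1) at t=1.9049
    x: enter (2,1) at t=1.9319 ← occupied
  → r_4 = 1.9319

ranges = [2.5882, 1.9319, 0.5176, 1.9319]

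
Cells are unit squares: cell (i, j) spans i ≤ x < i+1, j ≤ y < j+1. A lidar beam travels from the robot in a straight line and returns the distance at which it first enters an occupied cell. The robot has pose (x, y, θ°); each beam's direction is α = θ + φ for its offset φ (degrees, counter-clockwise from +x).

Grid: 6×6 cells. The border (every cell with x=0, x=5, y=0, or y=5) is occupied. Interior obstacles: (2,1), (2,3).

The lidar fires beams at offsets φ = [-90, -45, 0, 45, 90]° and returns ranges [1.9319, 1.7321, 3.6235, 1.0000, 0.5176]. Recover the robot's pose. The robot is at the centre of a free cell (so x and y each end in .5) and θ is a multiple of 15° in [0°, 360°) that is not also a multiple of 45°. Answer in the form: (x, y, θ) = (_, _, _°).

(x, y, θ) = (4.5, 4.5, 255°)

Candidates: 14 free-cell centres × 16 headings = 224 poses. Raycast each; keep the one whose scan matches to 4 dp.
  (3.5, 3.5, 240°): beam 1 = 0.5774 ≠ 1.9319 ✗
  (1.5, 3.5, 345°): beam 3 = 0.5176 ≠ 3.6235 ✗
  (3.5, 3.5, 30°): beam 1 = 2.8868 ≠ 1.9319 ✗
  (3.5, 1.5, 120°): beam 1 = 1.7321 ≠ 1.9319 ✗
  …
  (4.5, 4.5, 255°): r_1=1.9319, r_2=1.7321, r_3=3.6235, r_4=1.0000, r_5=0.5176 — all match ✓
Unique over the lattice → pose = (4.5, 4.5, 255°).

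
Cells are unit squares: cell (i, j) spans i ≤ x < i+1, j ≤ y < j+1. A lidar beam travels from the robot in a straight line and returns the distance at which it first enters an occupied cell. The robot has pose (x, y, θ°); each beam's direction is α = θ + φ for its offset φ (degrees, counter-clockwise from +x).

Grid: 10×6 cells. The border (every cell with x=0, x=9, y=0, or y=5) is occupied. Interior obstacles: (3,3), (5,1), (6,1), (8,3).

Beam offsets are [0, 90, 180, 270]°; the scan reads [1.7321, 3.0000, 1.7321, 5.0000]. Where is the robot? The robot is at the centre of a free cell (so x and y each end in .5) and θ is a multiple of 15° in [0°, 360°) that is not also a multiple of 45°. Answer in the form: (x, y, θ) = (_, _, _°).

Enumerate (i+0.5, j+0.5, θ) over the 28 free cells and 16 admissible headings. For each, cast all 4 beams and compare to the given ranges.
  (5.5, 3.5, 195°): beam 1 = 1.5529 ≠ 1.7321 ✗
  (1.5, 1.5, 210°): beam 1 = 0.5774 ≠ 1.7321 ✗
  (5.5, 2.5, 165°): beam 1 = 1.9319 ≠ 1.7321 ✗
  (1.5, 3.5, 30°): beam 1 = 3.0000 ≠ 1.7321 ✗
  …
  (5.5, 3.5, 300°): r_1=1.7321, r_2=3.0000, r_3=1.7321, r_4=5.0000 — all match ✓
No second candidate reproduces the full scan.

(x, y, θ) = (5.5, 3.5, 300°)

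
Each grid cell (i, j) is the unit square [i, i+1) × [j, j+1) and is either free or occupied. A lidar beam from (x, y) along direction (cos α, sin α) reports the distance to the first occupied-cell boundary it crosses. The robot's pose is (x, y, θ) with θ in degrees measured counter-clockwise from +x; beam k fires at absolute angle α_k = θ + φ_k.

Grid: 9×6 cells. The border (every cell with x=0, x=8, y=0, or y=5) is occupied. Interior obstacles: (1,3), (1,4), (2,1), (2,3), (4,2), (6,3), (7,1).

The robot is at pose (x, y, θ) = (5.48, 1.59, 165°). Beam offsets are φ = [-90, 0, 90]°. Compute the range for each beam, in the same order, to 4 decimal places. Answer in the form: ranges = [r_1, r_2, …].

ranges = [2.0091, 4.6380, 0.6108]

beam 1: φ=-90°, α=75°
  direction (0.2588, 0.9659); cell (5,1); t to first gridline: x 2.0091, y 0.4245 (then +3.8637 / +1.0353)
    (5,2) via y @ 0.4245
    (5,3) via y @ 1.4597
    (6,3) via x @ 2.0091  # hit
  → r_1 = 2.0091
beam 2: φ=0°, α=165°
  direction (-0.9659, 0.2588); cell (5,1); t to first gridline: x 0.4969, y 1.5841 (then +1.0353 / +3.8637)
    (4,1) via x @ 0.4969
    (3,1) via x @ 1.5322
    (3,2) via y @ 1.5841
    (2,2) via x @ 2.5675
    (1,2) via x @ 3.6028
    (0,2) via x @ 4.6380  # hit
  → r_2 = 4.6380
beam 3: φ=90°, α=255°
  direction (-0.2588, -0.9659); cell (5,1); t to first gridline: x 1.8546, y 0.6108 (then +3.8637 / +1.0353)
    (5,0) via y @ 0.6108  # hit
  → r_3 = 0.6108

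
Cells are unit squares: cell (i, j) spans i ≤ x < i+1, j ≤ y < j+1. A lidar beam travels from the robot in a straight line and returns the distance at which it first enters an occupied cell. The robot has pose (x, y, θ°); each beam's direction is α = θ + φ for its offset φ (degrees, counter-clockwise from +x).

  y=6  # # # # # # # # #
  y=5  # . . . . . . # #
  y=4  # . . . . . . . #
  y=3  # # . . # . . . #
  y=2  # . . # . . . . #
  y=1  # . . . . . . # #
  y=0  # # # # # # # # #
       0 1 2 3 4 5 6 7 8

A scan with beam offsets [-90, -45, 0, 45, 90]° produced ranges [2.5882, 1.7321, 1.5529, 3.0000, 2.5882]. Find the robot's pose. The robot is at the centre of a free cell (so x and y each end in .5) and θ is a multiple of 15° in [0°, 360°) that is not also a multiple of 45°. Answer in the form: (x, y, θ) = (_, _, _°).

The pose lattice has 30·16 = 480 candidates. Test each by forward raycasting.
  (4.5, 5.5, 240°): beam 1 = 1.0000 ≠ 2.5882 ✗
  (1.5, 1.5, 285°): beam 1 = 0.5176 ≠ 2.5882 ✗
  (4.5, 2.5, 345°): beam 1 = 1.5529 ≠ 2.5882 ✗
  …
  (4.5, 4.5, 105°): r_1=2.5882, r_2=1.7321, r_3=1.5529, r_4=3.0000, r_5=2.5882 — all match ✓
Only this pose fits every beam.

(x, y, θ) = (4.5, 4.5, 105°)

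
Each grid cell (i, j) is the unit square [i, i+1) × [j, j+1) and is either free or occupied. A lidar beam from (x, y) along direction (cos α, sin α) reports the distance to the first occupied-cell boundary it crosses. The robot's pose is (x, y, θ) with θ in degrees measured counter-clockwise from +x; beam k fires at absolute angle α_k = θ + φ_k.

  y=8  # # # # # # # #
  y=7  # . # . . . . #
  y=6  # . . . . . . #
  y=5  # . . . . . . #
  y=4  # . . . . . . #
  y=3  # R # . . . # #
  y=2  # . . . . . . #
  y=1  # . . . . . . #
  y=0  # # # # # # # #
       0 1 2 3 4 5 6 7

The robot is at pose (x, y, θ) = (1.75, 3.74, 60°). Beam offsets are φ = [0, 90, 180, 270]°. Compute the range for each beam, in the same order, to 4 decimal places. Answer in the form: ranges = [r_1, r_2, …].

beam 1: φ=0°, α=60°
  dir = (cos 60°, sin 60°) = (0.5000, 0.8660); from cell (1,3)
  next x-line at t=0.5000, next y-line at t=0.3002; Δt_x=2.0000, Δt_y=1.1547
    y: enter (1,4) at t=0.3002
    x: enter (2,4) at t=0.5000
    y: enter (2,5) at t=1.4549
    x: enter (3,5) at t=2.5000
    y: enter (3,6) at t=2.6096
    y: enter (3,7) at t=3.7643
    x: enter (4,7) at t=4.5000
    y: enter (4,8) at t=4.9190 ← occupied
  → r_1 = 4.9190
beam 2: φ=90°, α=150°
  dir = (cos 150°, sin 150°) = (-0.8660, 0.5000); from cell (1,3)
  next x-line at t=0.8660, next y-line at t=0.5200; Δt_x=1.1547, Δt_y=2.0000
    y: enter (1,4) at t=0.5200
    x: enter (0,4) at t=0.8660 ← occupied
  → r_2 = 0.8660
beam 3: φ=180°, α=240°
  dir = (cos 240°, sin 240°) = (-0.5000, -0.8660); from cell (1,3)
  next x-line at t=1.5000, next y-line at t=0.8545; Δt_x=2.0000, Δt_y=1.1547
    y: enter (1,2) at t=0.8545
    x: enter (0,2) at t=1.5000 ← occupied
  → r_3 = 1.5000
beam 4: φ=270°, α=330°
  dir = (cos 330°, sin 330°) = (0.8660, -0.5000); from cell (1,3)
  next x-line at t=0.2887, next y-line at t=1.4800; Δt_x=1.1547, Δt_y=2.0000
    x: enter (2,3) at t=0.2887 ← occupied
  → r_4 = 0.2887

ranges = [4.9190, 0.8660, 1.5000, 0.2887]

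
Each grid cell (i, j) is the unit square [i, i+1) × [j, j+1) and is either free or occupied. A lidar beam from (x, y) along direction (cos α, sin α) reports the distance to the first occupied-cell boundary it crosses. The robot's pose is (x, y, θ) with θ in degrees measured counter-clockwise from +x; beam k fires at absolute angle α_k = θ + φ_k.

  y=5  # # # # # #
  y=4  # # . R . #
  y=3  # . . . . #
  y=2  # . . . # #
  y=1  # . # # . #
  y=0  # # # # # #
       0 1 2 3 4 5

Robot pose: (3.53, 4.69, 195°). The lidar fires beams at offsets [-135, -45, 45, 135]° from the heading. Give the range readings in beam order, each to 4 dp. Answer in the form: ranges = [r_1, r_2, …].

ranges = [0.3580, 0.6200, 4.2608, 1.6974]

beam 1: φ=-135°, α=60°
  cosα=0.5000 sinα=0.8660 | (3,4) | tMaxX 0.9400 tMaxY 0.3580 | tΔX 2.0000 tΔY 1.1547
    t=0.3580 [y] (3,5) — stop
  → r_1 = 0.3580
beam 2: φ=-45°, α=150°
  cosα=-0.8660 sinα=0.5000 | (3,4) | tMaxX 0.6120 tMaxY 0.6200 | tΔX 1.1547 tΔY 2.0000
    t=0.6120 [x] (2,4)
    t=0.6200 [y] (2,5) — stop
  → r_2 = 0.6200
beam 3: φ=45°, α=240°
  cosα=-0.5000 sinα=-0.8660 | (3,4) | tMaxX 1.0600 tMaxY 0.7967 | tΔX 2.0000 tΔY 1.1547
    t=0.7967 [y] (3,3)
    t=1.0600 [x] (2,3)
    t=1.9514 [y] (2,2)
    t=3.0600 [x] (1,2)
    t=3.1061 [y] (1,1)
    t=4.2608 [y] (1,0) — stop
  → r_3 = 4.2608
beam 4: φ=135°, α=330°
  cosα=0.8660 sinα=-0.5000 | (3,4) | tMaxX 0.5427 tMaxY 1.3800 | tΔX 1.1547 tΔY 2.0000
    t=0.5427 [x] (4,4)
    t=1.3800 [y] (4,3)
    t=1.6974 [x] (5,3) — stop
  → r_4 = 1.6974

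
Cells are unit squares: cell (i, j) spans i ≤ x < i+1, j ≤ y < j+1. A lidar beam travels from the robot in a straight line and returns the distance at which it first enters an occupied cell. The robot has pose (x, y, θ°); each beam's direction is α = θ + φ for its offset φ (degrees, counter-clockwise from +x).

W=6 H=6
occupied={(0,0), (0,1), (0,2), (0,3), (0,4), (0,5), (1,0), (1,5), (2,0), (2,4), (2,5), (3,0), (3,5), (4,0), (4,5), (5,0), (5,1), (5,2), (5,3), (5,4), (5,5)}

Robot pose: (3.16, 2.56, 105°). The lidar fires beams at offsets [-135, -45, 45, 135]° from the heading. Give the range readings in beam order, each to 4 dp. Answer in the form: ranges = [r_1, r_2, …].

ranges = [2.1246, 2.8175, 2.4942, 1.8013]

beam 1: φ=-135°, α=330°
  d=(0.8660,-0.5000)  start (3,2)  tX=0.9699 tY=1.1200  stride 1/|dx|=1.1547 1/|dy|=2.0000
    cross x-line → (4,2), t=0.9699
    cross y-line → (4,1), t=1.1200
    cross x-line → (5,1), t=2.1246 (wall)
  → r_1 = 2.1246
beam 2: φ=-45°, α=60°
  d=(0.5000,0.8660)  start (3,2)  tX=1.6800 tY=0.5081  stride 1/|dx|=2.0000 1/|dy|=1.1547
    cross y-line → (3,3), t=0.5081
    cross y-line → (3,4), t=1.6628
    cross x-line → (4,4), t=1.6800
    cross y-line → (4,5), t=2.8175 (wall)
  → r_2 = 2.8175
beam 3: φ=45°, α=150°
  d=(-0.8660,0.5000)  start (3,2)  tX=0.1848 tY=0.8800  stride 1/|dx|=1.1547 1/|dy|=2.0000
    cross x-line → (2,2), t=0.1848
    cross y-line → (2,3), t=0.8800
    cross x-line → (1,3), t=1.3395
    cross x-line → (0,3), t=2.4942 (wall)
  → r_3 = 2.4942
beam 4: φ=135°, α=240°
  d=(-0.5000,-0.8660)  start (3,2)  tX=0.3200 tY=0.6466  stride 1/|dx|=2.0000 1/|dy|=1.1547
    cross x-line → (2,2), t=0.3200
    cross y-line → (2,1), t=0.6466
    cross y-line → (2,0), t=1.8013 (wall)
  → r_4 = 1.8013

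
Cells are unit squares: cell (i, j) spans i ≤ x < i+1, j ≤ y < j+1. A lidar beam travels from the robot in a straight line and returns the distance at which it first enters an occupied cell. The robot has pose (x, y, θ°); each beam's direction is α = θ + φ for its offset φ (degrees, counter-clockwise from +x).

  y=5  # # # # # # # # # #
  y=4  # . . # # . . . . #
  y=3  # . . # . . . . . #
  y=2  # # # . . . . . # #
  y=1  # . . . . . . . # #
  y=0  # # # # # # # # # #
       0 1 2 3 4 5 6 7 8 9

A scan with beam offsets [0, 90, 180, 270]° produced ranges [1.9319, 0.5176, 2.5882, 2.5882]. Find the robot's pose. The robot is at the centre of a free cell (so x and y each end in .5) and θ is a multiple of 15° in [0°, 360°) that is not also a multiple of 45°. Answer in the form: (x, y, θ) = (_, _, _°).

(x, y, θ) = (5.5, 1.5, 195°)

Enumerate (i+0.5, j+0.5, θ) over the 25 free cells and 16 admissible headings. For each, cast all 4 beams and compare to the given ranges.
  (5.5, 3.5, 300°): beam 1 = 2.8868 ≠ 1.9319 ✗
  (3.5, 1.5, 195°): beam 3 = 4.6587 ≠ 2.5882 ✗
  (2.5, 1.5, 105°): beam 1 = 0.5176 ≠ 1.9319 ✗
  (4.5, 1.5, 240°): beam 1 = 0.5774 ≠ 1.9319 ✗
  (6.5, 1.5, 75°): beam 1 = 3.6235 ≠ 1.9319 ✗
  …
  (5.5, 1.5, 195°): r_1=1.9319, r_2=0.5176, r_3=2.5882, r_4=2.5882 — all match ✓
Only this pose fits every beam.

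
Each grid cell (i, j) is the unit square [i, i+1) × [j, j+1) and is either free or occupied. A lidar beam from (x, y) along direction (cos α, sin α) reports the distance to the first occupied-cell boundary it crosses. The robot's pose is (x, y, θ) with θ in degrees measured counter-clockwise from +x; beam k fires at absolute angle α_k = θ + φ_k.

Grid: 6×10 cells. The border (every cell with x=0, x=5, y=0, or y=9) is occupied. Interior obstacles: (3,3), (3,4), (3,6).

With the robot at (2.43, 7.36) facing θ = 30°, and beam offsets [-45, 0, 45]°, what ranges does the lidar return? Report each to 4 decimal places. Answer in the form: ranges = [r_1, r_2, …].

beam 1: φ=-45°, α=345°
  dir = (cos 345°, sin 345°) = (0.9659, -0.2588); from cell (2,7)
  next x-line at t=0.5901, next y-line at t=1.3909; Δt_x=1.0353, Δt_y=3.8637
    x: enter (3,7) at t=0.5901
    y: enter (3,6) at t=1.3909 ← occupied
  → r_1 = 1.3909
beam 2: φ=0°, α=30°
  dir = (cos 30°, sin 30°) = (0.8660, 0.5000); from cell (2,7)
  next x-line at t=0.6582, next y-line at t=1.2800; Δt_x=1.1547, Δt_y=2.0000
    x: enter (3,7) at t=0.6582
    y: enter (3,8) at t=1.2800
    x: enter (4,8) at t=1.8129
    x: enter (5,8) at t=2.9676 ← occupied
  → r_2 = 2.9676
beam 3: φ=45°, α=75°
  dir = (cos 75°, sin 75°) = (0.2588, 0.9659); from cell (2,7)
  next x-line at t=2.2023, next y-line at t=0.6626; Δt_x=3.8637, Δt_y=1.0353
    y: enter (2,8) at t=0.6626
    y: enter (2,9) at t=1.6979 ← occupied
  → r_3 = 1.6979

ranges = [1.3909, 2.9676, 1.6979]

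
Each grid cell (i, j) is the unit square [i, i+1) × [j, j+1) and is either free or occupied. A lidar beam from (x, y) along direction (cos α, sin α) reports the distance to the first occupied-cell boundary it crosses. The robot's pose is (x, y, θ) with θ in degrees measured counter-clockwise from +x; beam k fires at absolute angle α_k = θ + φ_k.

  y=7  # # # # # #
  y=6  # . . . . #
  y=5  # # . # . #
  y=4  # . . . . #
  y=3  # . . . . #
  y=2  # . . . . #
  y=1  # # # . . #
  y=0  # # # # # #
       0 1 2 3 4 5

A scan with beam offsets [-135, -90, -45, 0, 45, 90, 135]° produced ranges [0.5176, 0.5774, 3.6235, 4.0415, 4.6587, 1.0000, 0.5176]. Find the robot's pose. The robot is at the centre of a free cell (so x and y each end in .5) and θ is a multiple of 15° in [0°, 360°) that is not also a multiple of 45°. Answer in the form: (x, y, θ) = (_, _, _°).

The pose lattice has 20·16 = 320 candidates. Test each by forward raycasting.
  (2.5, 3.5, 330°): beam 1 = 1.5529 ≠ 0.5176 ✗
  (2.5, 5.5, 105°): beam 1 = 0.5774 ≠ 0.5176 ✗
  (3.5, 1.5, 195°): beam 1 = 3.0000 ≠ 0.5176 ✗
  (4.5, 5.5, 165°): beam 1 = 0.5774 ≠ 0.5176 ✗
  …
  (1.5, 2.5, 30°): r_1=0.5176, r_2=0.5774, r_3=3.6235, r_4=4.0415, r_5=4.6587, r_6=1.0000, r_7=0.5176 — all match ✓
Unique over the lattice → pose = (1.5, 2.5, 30°).

(x, y, θ) = (1.5, 2.5, 30°)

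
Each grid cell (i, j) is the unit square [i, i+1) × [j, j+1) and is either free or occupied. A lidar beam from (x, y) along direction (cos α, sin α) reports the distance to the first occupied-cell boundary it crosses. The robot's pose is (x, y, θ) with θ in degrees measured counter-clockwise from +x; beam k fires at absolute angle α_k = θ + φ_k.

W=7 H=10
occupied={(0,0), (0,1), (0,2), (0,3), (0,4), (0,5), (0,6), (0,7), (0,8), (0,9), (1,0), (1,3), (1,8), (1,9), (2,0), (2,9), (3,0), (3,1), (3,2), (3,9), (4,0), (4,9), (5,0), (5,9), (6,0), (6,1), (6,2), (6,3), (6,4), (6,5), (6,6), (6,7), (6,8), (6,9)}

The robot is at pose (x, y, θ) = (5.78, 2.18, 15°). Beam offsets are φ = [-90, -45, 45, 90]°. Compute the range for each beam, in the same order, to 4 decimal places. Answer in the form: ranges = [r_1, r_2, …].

ranges = [0.8500, 0.2540, 0.4400, 7.0606]

beam 1: φ=-90°, α=285°
  cosα=0.2588 sinα=-0.9659 | (5,2) | tMaxX 0.8500 tMaxY 0.1863 | tΔX 3.8637 tΔY 1.0353
    t=0.1863 [y] (5,1)
    t=0.8500 [x] (6,1) — stop
  → r_1 = 0.8500
beam 2: φ=-45°, α=330°
  cosα=0.8660 sinα=-0.5000 | (5,2) | tMaxX 0.2540 tMaxY 0.3600 | tΔX 1.1547 tΔY 2.0000
    t=0.2540 [x] (6,2) — stop
  → r_2 = 0.2540
beam 3: φ=45°, α=60°
  cosα=0.5000 sinα=0.8660 | (5,2) | tMaxX 0.4400 tMaxY 0.9469 | tΔX 2.0000 tΔY 1.1547
    t=0.4400 [x] (6,2) — stop
  → r_3 = 0.4400
beam 4: φ=90°, α=105°
  cosα=-0.2588 sinα=0.9659 | (5,2) | tMaxX 3.0137 tMaxY 0.8489 | tΔX 3.8637 tΔY 1.0353
    t=0.8489 [y] (5,3)
    t=1.8842 [y] (5,4)
    t=2.9195 [y] (5,5)
    t=3.0137 [x] (4,5)
    t=3.9548 [y] (4,6)
    t=4.9900 [y] (4,7)
    t=6.0253 [y] (4,8)
    t=6.8774 [x] (3,8)
    t=7.0606 [y] (3,9) — stop
  → r_4 = 7.0606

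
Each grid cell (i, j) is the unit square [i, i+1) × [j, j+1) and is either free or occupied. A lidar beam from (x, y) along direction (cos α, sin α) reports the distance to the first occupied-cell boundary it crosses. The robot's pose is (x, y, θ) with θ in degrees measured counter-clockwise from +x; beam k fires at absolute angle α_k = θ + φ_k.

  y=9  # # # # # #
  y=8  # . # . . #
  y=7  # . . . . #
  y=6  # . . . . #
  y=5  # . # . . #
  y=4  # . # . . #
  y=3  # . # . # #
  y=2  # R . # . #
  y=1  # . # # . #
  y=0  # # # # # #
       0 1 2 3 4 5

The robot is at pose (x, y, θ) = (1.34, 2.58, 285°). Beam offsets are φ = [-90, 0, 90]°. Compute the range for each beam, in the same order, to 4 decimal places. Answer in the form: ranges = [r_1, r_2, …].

beam 1: φ=-90°, α=195°
  direction (-0.9659, -0.2588); cell (1,2); t to first gridline: x 0.3520, y 2.2409 (then +1.0353 / +3.8637)
    (0,2) via x @ 0.3520  # hit
  → r_1 = 0.3520
beam 2: φ=0°, α=285°
  direction (0.2588, -0.9659); cell (1,2); t to first gridline: x 2.5500, y 0.6005 (then +3.8637 / +1.0353)
    (1,1) via y @ 0.6005
    (1,0) via y @ 1.6357  # hit
  → r_2 = 1.6357
beam 3: φ=90°, α=15°
  direction (0.9659, 0.2588); cell (1,2); t to first gridline: x 0.6833, y 1.6228 (then +1.0353 / +3.8637)
    (2,2) via x @ 0.6833
    (2,3) via y @ 1.6228  # hit
  → r_3 = 1.6228

ranges = [0.3520, 1.6357, 1.6228]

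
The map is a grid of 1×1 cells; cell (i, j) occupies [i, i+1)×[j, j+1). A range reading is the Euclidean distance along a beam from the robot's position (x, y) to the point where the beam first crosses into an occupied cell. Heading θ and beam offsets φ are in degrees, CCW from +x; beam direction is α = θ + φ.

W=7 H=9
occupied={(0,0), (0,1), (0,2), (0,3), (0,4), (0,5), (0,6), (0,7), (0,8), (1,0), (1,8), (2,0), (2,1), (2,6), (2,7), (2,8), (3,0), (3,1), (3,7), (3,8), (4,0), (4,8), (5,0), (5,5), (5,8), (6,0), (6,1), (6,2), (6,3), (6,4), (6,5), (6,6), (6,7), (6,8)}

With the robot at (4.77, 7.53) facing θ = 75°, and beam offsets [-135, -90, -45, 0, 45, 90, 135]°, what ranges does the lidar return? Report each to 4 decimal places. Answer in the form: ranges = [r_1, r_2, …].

ranges = [1.7667, 1.2734, 0.9400, 0.4866, 0.5427, 0.7972, 0.8891]

beam 1: φ=-135°, α=300°
  d=(0.5000,-0.8660)  start (4,7)  tX=0.4600 tY=0.6120  stride 1/|dx|=2.0000 1/|dy|=1.1547
    cross x-line → (5,7), t=0.4600
    cross y-line → (5,6), t=0.6120
    cross y-line → (5,5), t=1.7667 (wall)
  → r_1 = 1.7667
beam 2: φ=-90°, α=345°
  d=(0.9659,-0.2588)  start (4,7)  tX=0.2381 tY=2.0478  stride 1/|dx|=1.0353 1/|dy|=3.8637
    cross x-line → (5,7), t=0.2381
    cross x-line → (6,7), t=1.2734 (wall)
  → r_2 = 1.2734
beam 3: φ=-45°, α=30°
  d=(0.8660,0.5000)  start (4,7)  tX=0.2656 tY=0.9400  stride 1/|dx|=1.1547 1/|dy|=2.0000
    cross x-line → (5,7), t=0.2656
    cross y-line → (5,8), t=0.9400 (wall)
  → r_3 = 0.9400
beam 4: φ=0°, α=75°
  d=(0.2588,0.9659)  start (4,7)  tX=0.8887 tY=0.4866  stride 1/|dx|=3.8637 1/|dy|=1.0353
    cross y-line → (4,8), t=0.4866 (wall)
  → r_4 = 0.4866
beam 5: φ=45°, α=120°
  d=(-0.5000,0.8660)  start (4,7)  tX=1.5400 tY=0.5427  stride 1/|dx|=2.0000 1/|dy|=1.1547
    cross y-line → (4,8), t=0.5427 (wall)
  → r_5 = 0.5427
beam 6: φ=90°, α=165°
  d=(-0.9659,0.2588)  start (4,7)  tX=0.7972 tY=1.8159  stride 1/|dx|=1.0353 1/|dy|=3.8637
    cross x-line → (3,7), t=0.7972 (wall)
  → r_6 = 0.7972
beam 7: φ=135°, α=210°
  d=(-0.8660,-0.5000)  start (4,7)  tX=0.8891 tY=1.0600  stride 1/|dx|=1.1547 1/|dy|=2.0000
    cross x-line → (3,7), t=0.8891 (wall)
  → r_7 = 0.8891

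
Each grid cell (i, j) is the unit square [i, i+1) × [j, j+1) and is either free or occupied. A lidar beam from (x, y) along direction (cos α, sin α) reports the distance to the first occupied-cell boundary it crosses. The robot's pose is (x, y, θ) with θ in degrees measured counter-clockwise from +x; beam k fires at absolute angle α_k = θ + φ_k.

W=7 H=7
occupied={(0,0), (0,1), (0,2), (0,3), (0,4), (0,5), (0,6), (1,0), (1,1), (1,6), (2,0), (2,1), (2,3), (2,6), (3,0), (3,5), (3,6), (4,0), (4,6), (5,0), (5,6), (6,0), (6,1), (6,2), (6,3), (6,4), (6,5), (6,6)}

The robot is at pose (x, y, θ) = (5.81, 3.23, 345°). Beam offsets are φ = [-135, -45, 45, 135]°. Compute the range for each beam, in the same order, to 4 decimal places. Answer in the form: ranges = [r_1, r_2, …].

beam 1: φ=-135°, α=210°
  dir = (cos 210°, sin 210°) = (-0.8660, -0.5000); from cell (5,3)
  next x-line at t=0.9353, next y-line at t=0.4600; Δt_x=1.1547, Δt_y=2.0000
    y: enter (5,2) at t=0.4600
    x: enter (4,2) at t=0.9353
    x: enter (3,2) at t=2.0900
    y: enter (3,1) at t=2.4600
    x: enter (2,1) at t=3.2447 ← occupied
  → r_1 = 3.2447
beam 2: φ=-45°, α=300°
  dir = (cos 300°, sin 300°) = (0.5000, -0.8660); from cell (5,3)
  next x-line at t=0.3800, next y-line at t=0.2656; Δt_x=2.0000, Δt_y=1.1547
    y: enter (5,2) at t=0.2656
    x: enter (6,2) at t=0.3800 ← occupied
  → r_2 = 0.3800
beam 3: φ=45°, α=30°
  dir = (cos 30°, sin 30°) = (0.8660, 0.5000); from cell (5,3)
  next x-line at t=0.2194, next y-line at t=1.5400; Δt_x=1.1547, Δt_y=2.0000
    x: enter (6,3) at t=0.2194 ← occupied
  → r_3 = 0.2194
beam 4: φ=135°, α=120°
  dir = (cos 120°, sin 120°) = (-0.5000, 0.8660); from cell (5,3)
  next x-line at t=1.6200, next y-line at t=0.8891; Δt_x=2.0000, Δt_y=1.1547
    y: enter (5,4) at t=0.8891
    x: enter (4,4) at t=1.6200
    y: enter (4,5) at t=2.0438
    y: enter (4,6) at t=3.1985 ← occupied
  → r_4 = 3.1985

ranges = [3.2447, 0.3800, 0.2194, 3.1985]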